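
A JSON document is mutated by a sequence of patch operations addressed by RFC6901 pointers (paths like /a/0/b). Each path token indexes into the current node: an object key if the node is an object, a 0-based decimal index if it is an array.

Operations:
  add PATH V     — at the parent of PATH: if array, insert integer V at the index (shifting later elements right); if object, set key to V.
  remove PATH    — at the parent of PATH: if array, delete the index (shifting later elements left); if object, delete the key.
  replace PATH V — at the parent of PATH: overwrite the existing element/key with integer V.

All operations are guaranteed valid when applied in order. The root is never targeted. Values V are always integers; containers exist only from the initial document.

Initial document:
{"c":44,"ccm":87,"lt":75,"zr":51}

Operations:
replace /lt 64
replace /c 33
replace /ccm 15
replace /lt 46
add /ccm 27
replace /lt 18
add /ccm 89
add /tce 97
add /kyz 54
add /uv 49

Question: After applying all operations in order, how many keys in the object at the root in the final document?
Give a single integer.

Answer: 7

Derivation:
After op 1 (replace /lt 64): {"c":44,"ccm":87,"lt":64,"zr":51}
After op 2 (replace /c 33): {"c":33,"ccm":87,"lt":64,"zr":51}
After op 3 (replace /ccm 15): {"c":33,"ccm":15,"lt":64,"zr":51}
After op 4 (replace /lt 46): {"c":33,"ccm":15,"lt":46,"zr":51}
After op 5 (add /ccm 27): {"c":33,"ccm":27,"lt":46,"zr":51}
After op 6 (replace /lt 18): {"c":33,"ccm":27,"lt":18,"zr":51}
After op 7 (add /ccm 89): {"c":33,"ccm":89,"lt":18,"zr":51}
After op 8 (add /tce 97): {"c":33,"ccm":89,"lt":18,"tce":97,"zr":51}
After op 9 (add /kyz 54): {"c":33,"ccm":89,"kyz":54,"lt":18,"tce":97,"zr":51}
After op 10 (add /uv 49): {"c":33,"ccm":89,"kyz":54,"lt":18,"tce":97,"uv":49,"zr":51}
Size at the root: 7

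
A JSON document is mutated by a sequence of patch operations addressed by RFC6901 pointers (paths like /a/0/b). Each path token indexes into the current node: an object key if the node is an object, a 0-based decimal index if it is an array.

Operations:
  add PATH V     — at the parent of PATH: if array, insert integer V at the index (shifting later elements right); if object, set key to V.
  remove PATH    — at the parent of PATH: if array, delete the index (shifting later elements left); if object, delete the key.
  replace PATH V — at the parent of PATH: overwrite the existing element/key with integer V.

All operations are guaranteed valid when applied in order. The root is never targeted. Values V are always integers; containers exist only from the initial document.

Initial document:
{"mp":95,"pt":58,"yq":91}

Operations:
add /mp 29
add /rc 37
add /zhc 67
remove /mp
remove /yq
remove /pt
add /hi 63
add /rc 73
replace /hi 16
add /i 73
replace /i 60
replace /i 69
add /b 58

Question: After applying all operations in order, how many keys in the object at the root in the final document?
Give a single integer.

Answer: 5

Derivation:
After op 1 (add /mp 29): {"mp":29,"pt":58,"yq":91}
After op 2 (add /rc 37): {"mp":29,"pt":58,"rc":37,"yq":91}
After op 3 (add /zhc 67): {"mp":29,"pt":58,"rc":37,"yq":91,"zhc":67}
After op 4 (remove /mp): {"pt":58,"rc":37,"yq":91,"zhc":67}
After op 5 (remove /yq): {"pt":58,"rc":37,"zhc":67}
After op 6 (remove /pt): {"rc":37,"zhc":67}
After op 7 (add /hi 63): {"hi":63,"rc":37,"zhc":67}
After op 8 (add /rc 73): {"hi":63,"rc":73,"zhc":67}
After op 9 (replace /hi 16): {"hi":16,"rc":73,"zhc":67}
After op 10 (add /i 73): {"hi":16,"i":73,"rc":73,"zhc":67}
After op 11 (replace /i 60): {"hi":16,"i":60,"rc":73,"zhc":67}
After op 12 (replace /i 69): {"hi":16,"i":69,"rc":73,"zhc":67}
After op 13 (add /b 58): {"b":58,"hi":16,"i":69,"rc":73,"zhc":67}
Size at the root: 5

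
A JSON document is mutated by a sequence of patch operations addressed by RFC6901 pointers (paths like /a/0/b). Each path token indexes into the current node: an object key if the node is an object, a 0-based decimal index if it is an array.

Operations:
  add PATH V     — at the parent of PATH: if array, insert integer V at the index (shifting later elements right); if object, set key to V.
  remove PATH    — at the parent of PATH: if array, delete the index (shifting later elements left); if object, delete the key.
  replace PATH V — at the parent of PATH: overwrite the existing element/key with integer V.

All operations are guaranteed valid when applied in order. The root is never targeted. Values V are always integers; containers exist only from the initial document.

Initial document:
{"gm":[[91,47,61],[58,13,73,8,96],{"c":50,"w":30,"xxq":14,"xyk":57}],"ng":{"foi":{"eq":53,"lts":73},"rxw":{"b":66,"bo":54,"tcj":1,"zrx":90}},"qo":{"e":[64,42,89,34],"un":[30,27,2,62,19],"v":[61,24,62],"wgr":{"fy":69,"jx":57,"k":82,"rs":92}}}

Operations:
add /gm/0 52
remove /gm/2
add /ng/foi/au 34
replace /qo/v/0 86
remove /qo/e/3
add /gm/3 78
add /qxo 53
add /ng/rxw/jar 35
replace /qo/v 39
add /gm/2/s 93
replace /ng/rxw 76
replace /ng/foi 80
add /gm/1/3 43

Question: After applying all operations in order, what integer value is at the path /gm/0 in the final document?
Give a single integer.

After op 1 (add /gm/0 52): {"gm":[52,[91,47,61],[58,13,73,8,96],{"c":50,"w":30,"xxq":14,"xyk":57}],"ng":{"foi":{"eq":53,"lts":73},"rxw":{"b":66,"bo":54,"tcj":1,"zrx":90}},"qo":{"e":[64,42,89,34],"un":[30,27,2,62,19],"v":[61,24,62],"wgr":{"fy":69,"jx":57,"k":82,"rs":92}}}
After op 2 (remove /gm/2): {"gm":[52,[91,47,61],{"c":50,"w":30,"xxq":14,"xyk":57}],"ng":{"foi":{"eq":53,"lts":73},"rxw":{"b":66,"bo":54,"tcj":1,"zrx":90}},"qo":{"e":[64,42,89,34],"un":[30,27,2,62,19],"v":[61,24,62],"wgr":{"fy":69,"jx":57,"k":82,"rs":92}}}
After op 3 (add /ng/foi/au 34): {"gm":[52,[91,47,61],{"c":50,"w":30,"xxq":14,"xyk":57}],"ng":{"foi":{"au":34,"eq":53,"lts":73},"rxw":{"b":66,"bo":54,"tcj":1,"zrx":90}},"qo":{"e":[64,42,89,34],"un":[30,27,2,62,19],"v":[61,24,62],"wgr":{"fy":69,"jx":57,"k":82,"rs":92}}}
After op 4 (replace /qo/v/0 86): {"gm":[52,[91,47,61],{"c":50,"w":30,"xxq":14,"xyk":57}],"ng":{"foi":{"au":34,"eq":53,"lts":73},"rxw":{"b":66,"bo":54,"tcj":1,"zrx":90}},"qo":{"e":[64,42,89,34],"un":[30,27,2,62,19],"v":[86,24,62],"wgr":{"fy":69,"jx":57,"k":82,"rs":92}}}
After op 5 (remove /qo/e/3): {"gm":[52,[91,47,61],{"c":50,"w":30,"xxq":14,"xyk":57}],"ng":{"foi":{"au":34,"eq":53,"lts":73},"rxw":{"b":66,"bo":54,"tcj":1,"zrx":90}},"qo":{"e":[64,42,89],"un":[30,27,2,62,19],"v":[86,24,62],"wgr":{"fy":69,"jx":57,"k":82,"rs":92}}}
After op 6 (add /gm/3 78): {"gm":[52,[91,47,61],{"c":50,"w":30,"xxq":14,"xyk":57},78],"ng":{"foi":{"au":34,"eq":53,"lts":73},"rxw":{"b":66,"bo":54,"tcj":1,"zrx":90}},"qo":{"e":[64,42,89],"un":[30,27,2,62,19],"v":[86,24,62],"wgr":{"fy":69,"jx":57,"k":82,"rs":92}}}
After op 7 (add /qxo 53): {"gm":[52,[91,47,61],{"c":50,"w":30,"xxq":14,"xyk":57},78],"ng":{"foi":{"au":34,"eq":53,"lts":73},"rxw":{"b":66,"bo":54,"tcj":1,"zrx":90}},"qo":{"e":[64,42,89],"un":[30,27,2,62,19],"v":[86,24,62],"wgr":{"fy":69,"jx":57,"k":82,"rs":92}},"qxo":53}
After op 8 (add /ng/rxw/jar 35): {"gm":[52,[91,47,61],{"c":50,"w":30,"xxq":14,"xyk":57},78],"ng":{"foi":{"au":34,"eq":53,"lts":73},"rxw":{"b":66,"bo":54,"jar":35,"tcj":1,"zrx":90}},"qo":{"e":[64,42,89],"un":[30,27,2,62,19],"v":[86,24,62],"wgr":{"fy":69,"jx":57,"k":82,"rs":92}},"qxo":53}
After op 9 (replace /qo/v 39): {"gm":[52,[91,47,61],{"c":50,"w":30,"xxq":14,"xyk":57},78],"ng":{"foi":{"au":34,"eq":53,"lts":73},"rxw":{"b":66,"bo":54,"jar":35,"tcj":1,"zrx":90}},"qo":{"e":[64,42,89],"un":[30,27,2,62,19],"v":39,"wgr":{"fy":69,"jx":57,"k":82,"rs":92}},"qxo":53}
After op 10 (add /gm/2/s 93): {"gm":[52,[91,47,61],{"c":50,"s":93,"w":30,"xxq":14,"xyk":57},78],"ng":{"foi":{"au":34,"eq":53,"lts":73},"rxw":{"b":66,"bo":54,"jar":35,"tcj":1,"zrx":90}},"qo":{"e":[64,42,89],"un":[30,27,2,62,19],"v":39,"wgr":{"fy":69,"jx":57,"k":82,"rs":92}},"qxo":53}
After op 11 (replace /ng/rxw 76): {"gm":[52,[91,47,61],{"c":50,"s":93,"w":30,"xxq":14,"xyk":57},78],"ng":{"foi":{"au":34,"eq":53,"lts":73},"rxw":76},"qo":{"e":[64,42,89],"un":[30,27,2,62,19],"v":39,"wgr":{"fy":69,"jx":57,"k":82,"rs":92}},"qxo":53}
After op 12 (replace /ng/foi 80): {"gm":[52,[91,47,61],{"c":50,"s":93,"w":30,"xxq":14,"xyk":57},78],"ng":{"foi":80,"rxw":76},"qo":{"e":[64,42,89],"un":[30,27,2,62,19],"v":39,"wgr":{"fy":69,"jx":57,"k":82,"rs":92}},"qxo":53}
After op 13 (add /gm/1/3 43): {"gm":[52,[91,47,61,43],{"c":50,"s":93,"w":30,"xxq":14,"xyk":57},78],"ng":{"foi":80,"rxw":76},"qo":{"e":[64,42,89],"un":[30,27,2,62,19],"v":39,"wgr":{"fy":69,"jx":57,"k":82,"rs":92}},"qxo":53}
Value at /gm/0: 52

Answer: 52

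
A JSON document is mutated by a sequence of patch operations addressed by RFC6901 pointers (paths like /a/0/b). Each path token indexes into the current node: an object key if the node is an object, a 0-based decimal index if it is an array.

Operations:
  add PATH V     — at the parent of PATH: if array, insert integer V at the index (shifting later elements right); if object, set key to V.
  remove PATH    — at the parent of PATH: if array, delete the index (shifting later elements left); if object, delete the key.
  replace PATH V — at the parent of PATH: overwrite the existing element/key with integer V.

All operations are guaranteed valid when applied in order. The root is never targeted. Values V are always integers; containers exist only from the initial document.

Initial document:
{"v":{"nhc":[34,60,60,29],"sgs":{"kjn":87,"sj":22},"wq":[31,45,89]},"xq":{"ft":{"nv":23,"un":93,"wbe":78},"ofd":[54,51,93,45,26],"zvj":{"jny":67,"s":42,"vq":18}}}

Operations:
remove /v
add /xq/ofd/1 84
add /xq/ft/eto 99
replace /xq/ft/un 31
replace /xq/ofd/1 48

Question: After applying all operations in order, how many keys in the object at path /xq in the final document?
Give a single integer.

Answer: 3

Derivation:
After op 1 (remove /v): {"xq":{"ft":{"nv":23,"un":93,"wbe":78},"ofd":[54,51,93,45,26],"zvj":{"jny":67,"s":42,"vq":18}}}
After op 2 (add /xq/ofd/1 84): {"xq":{"ft":{"nv":23,"un":93,"wbe":78},"ofd":[54,84,51,93,45,26],"zvj":{"jny":67,"s":42,"vq":18}}}
After op 3 (add /xq/ft/eto 99): {"xq":{"ft":{"eto":99,"nv":23,"un":93,"wbe":78},"ofd":[54,84,51,93,45,26],"zvj":{"jny":67,"s":42,"vq":18}}}
After op 4 (replace /xq/ft/un 31): {"xq":{"ft":{"eto":99,"nv":23,"un":31,"wbe":78},"ofd":[54,84,51,93,45,26],"zvj":{"jny":67,"s":42,"vq":18}}}
After op 5 (replace /xq/ofd/1 48): {"xq":{"ft":{"eto":99,"nv":23,"un":31,"wbe":78},"ofd":[54,48,51,93,45,26],"zvj":{"jny":67,"s":42,"vq":18}}}
Size at path /xq: 3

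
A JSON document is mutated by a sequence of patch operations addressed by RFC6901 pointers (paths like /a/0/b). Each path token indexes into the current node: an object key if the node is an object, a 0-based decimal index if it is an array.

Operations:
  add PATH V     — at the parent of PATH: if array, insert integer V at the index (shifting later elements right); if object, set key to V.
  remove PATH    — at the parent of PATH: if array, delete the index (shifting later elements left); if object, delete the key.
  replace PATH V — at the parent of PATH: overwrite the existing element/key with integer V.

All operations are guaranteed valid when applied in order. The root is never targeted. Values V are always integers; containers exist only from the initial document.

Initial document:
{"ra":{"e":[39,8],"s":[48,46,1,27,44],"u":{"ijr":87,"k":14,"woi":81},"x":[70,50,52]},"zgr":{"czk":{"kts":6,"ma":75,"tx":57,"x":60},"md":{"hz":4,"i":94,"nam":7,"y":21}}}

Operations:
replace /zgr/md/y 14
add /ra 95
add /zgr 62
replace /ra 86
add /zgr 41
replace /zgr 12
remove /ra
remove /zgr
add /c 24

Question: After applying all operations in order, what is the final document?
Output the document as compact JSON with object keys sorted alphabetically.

Answer: {"c":24}

Derivation:
After op 1 (replace /zgr/md/y 14): {"ra":{"e":[39,8],"s":[48,46,1,27,44],"u":{"ijr":87,"k":14,"woi":81},"x":[70,50,52]},"zgr":{"czk":{"kts":6,"ma":75,"tx":57,"x":60},"md":{"hz":4,"i":94,"nam":7,"y":14}}}
After op 2 (add /ra 95): {"ra":95,"zgr":{"czk":{"kts":6,"ma":75,"tx":57,"x":60},"md":{"hz":4,"i":94,"nam":7,"y":14}}}
After op 3 (add /zgr 62): {"ra":95,"zgr":62}
After op 4 (replace /ra 86): {"ra":86,"zgr":62}
After op 5 (add /zgr 41): {"ra":86,"zgr":41}
After op 6 (replace /zgr 12): {"ra":86,"zgr":12}
After op 7 (remove /ra): {"zgr":12}
After op 8 (remove /zgr): {}
After op 9 (add /c 24): {"c":24}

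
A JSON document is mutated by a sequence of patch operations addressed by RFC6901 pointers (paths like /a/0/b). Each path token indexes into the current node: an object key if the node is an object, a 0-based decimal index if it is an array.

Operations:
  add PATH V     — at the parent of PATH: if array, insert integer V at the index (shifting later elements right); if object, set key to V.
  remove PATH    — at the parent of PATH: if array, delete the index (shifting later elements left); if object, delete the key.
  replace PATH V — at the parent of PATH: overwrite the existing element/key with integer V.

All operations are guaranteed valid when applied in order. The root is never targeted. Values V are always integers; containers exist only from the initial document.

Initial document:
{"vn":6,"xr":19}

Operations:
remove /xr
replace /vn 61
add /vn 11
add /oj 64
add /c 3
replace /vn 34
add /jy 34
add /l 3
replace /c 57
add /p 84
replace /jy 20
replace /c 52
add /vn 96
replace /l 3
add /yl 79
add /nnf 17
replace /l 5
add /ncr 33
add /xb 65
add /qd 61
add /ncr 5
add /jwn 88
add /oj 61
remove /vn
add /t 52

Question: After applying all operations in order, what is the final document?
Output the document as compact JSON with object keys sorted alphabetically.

Answer: {"c":52,"jwn":88,"jy":20,"l":5,"ncr":5,"nnf":17,"oj":61,"p":84,"qd":61,"t":52,"xb":65,"yl":79}

Derivation:
After op 1 (remove /xr): {"vn":6}
After op 2 (replace /vn 61): {"vn":61}
After op 3 (add /vn 11): {"vn":11}
After op 4 (add /oj 64): {"oj":64,"vn":11}
After op 5 (add /c 3): {"c":3,"oj":64,"vn":11}
After op 6 (replace /vn 34): {"c":3,"oj":64,"vn":34}
After op 7 (add /jy 34): {"c":3,"jy":34,"oj":64,"vn":34}
After op 8 (add /l 3): {"c":3,"jy":34,"l":3,"oj":64,"vn":34}
After op 9 (replace /c 57): {"c":57,"jy":34,"l":3,"oj":64,"vn":34}
After op 10 (add /p 84): {"c":57,"jy":34,"l":3,"oj":64,"p":84,"vn":34}
After op 11 (replace /jy 20): {"c":57,"jy":20,"l":3,"oj":64,"p":84,"vn":34}
After op 12 (replace /c 52): {"c":52,"jy":20,"l":3,"oj":64,"p":84,"vn":34}
After op 13 (add /vn 96): {"c":52,"jy":20,"l":3,"oj":64,"p":84,"vn":96}
After op 14 (replace /l 3): {"c":52,"jy":20,"l":3,"oj":64,"p":84,"vn":96}
After op 15 (add /yl 79): {"c":52,"jy":20,"l":3,"oj":64,"p":84,"vn":96,"yl":79}
After op 16 (add /nnf 17): {"c":52,"jy":20,"l":3,"nnf":17,"oj":64,"p":84,"vn":96,"yl":79}
After op 17 (replace /l 5): {"c":52,"jy":20,"l":5,"nnf":17,"oj":64,"p":84,"vn":96,"yl":79}
After op 18 (add /ncr 33): {"c":52,"jy":20,"l":5,"ncr":33,"nnf":17,"oj":64,"p":84,"vn":96,"yl":79}
After op 19 (add /xb 65): {"c":52,"jy":20,"l":5,"ncr":33,"nnf":17,"oj":64,"p":84,"vn":96,"xb":65,"yl":79}
After op 20 (add /qd 61): {"c":52,"jy":20,"l":5,"ncr":33,"nnf":17,"oj":64,"p":84,"qd":61,"vn":96,"xb":65,"yl":79}
After op 21 (add /ncr 5): {"c":52,"jy":20,"l":5,"ncr":5,"nnf":17,"oj":64,"p":84,"qd":61,"vn":96,"xb":65,"yl":79}
After op 22 (add /jwn 88): {"c":52,"jwn":88,"jy":20,"l":5,"ncr":5,"nnf":17,"oj":64,"p":84,"qd":61,"vn":96,"xb":65,"yl":79}
After op 23 (add /oj 61): {"c":52,"jwn":88,"jy":20,"l":5,"ncr":5,"nnf":17,"oj":61,"p":84,"qd":61,"vn":96,"xb":65,"yl":79}
After op 24 (remove /vn): {"c":52,"jwn":88,"jy":20,"l":5,"ncr":5,"nnf":17,"oj":61,"p":84,"qd":61,"xb":65,"yl":79}
After op 25 (add /t 52): {"c":52,"jwn":88,"jy":20,"l":5,"ncr":5,"nnf":17,"oj":61,"p":84,"qd":61,"t":52,"xb":65,"yl":79}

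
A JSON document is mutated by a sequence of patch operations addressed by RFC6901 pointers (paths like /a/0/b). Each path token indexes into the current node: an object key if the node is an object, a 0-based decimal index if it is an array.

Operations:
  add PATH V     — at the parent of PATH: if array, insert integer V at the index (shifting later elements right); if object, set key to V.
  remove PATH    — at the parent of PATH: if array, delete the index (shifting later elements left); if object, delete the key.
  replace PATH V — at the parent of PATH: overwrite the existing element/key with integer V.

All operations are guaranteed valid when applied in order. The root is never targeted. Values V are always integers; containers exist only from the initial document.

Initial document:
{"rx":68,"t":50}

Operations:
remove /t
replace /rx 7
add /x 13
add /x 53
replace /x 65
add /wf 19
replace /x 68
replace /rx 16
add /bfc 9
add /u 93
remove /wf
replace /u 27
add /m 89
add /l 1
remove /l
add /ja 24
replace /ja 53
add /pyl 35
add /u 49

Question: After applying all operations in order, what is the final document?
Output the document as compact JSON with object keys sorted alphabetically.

After op 1 (remove /t): {"rx":68}
After op 2 (replace /rx 7): {"rx":7}
After op 3 (add /x 13): {"rx":7,"x":13}
After op 4 (add /x 53): {"rx":7,"x":53}
After op 5 (replace /x 65): {"rx":7,"x":65}
After op 6 (add /wf 19): {"rx":7,"wf":19,"x":65}
After op 7 (replace /x 68): {"rx":7,"wf":19,"x":68}
After op 8 (replace /rx 16): {"rx":16,"wf":19,"x":68}
After op 9 (add /bfc 9): {"bfc":9,"rx":16,"wf":19,"x":68}
After op 10 (add /u 93): {"bfc":9,"rx":16,"u":93,"wf":19,"x":68}
After op 11 (remove /wf): {"bfc":9,"rx":16,"u":93,"x":68}
After op 12 (replace /u 27): {"bfc":9,"rx":16,"u":27,"x":68}
After op 13 (add /m 89): {"bfc":9,"m":89,"rx":16,"u":27,"x":68}
After op 14 (add /l 1): {"bfc":9,"l":1,"m":89,"rx":16,"u":27,"x":68}
After op 15 (remove /l): {"bfc":9,"m":89,"rx":16,"u":27,"x":68}
After op 16 (add /ja 24): {"bfc":9,"ja":24,"m":89,"rx":16,"u":27,"x":68}
After op 17 (replace /ja 53): {"bfc":9,"ja":53,"m":89,"rx":16,"u":27,"x":68}
After op 18 (add /pyl 35): {"bfc":9,"ja":53,"m":89,"pyl":35,"rx":16,"u":27,"x":68}
After op 19 (add /u 49): {"bfc":9,"ja":53,"m":89,"pyl":35,"rx":16,"u":49,"x":68}

Answer: {"bfc":9,"ja":53,"m":89,"pyl":35,"rx":16,"u":49,"x":68}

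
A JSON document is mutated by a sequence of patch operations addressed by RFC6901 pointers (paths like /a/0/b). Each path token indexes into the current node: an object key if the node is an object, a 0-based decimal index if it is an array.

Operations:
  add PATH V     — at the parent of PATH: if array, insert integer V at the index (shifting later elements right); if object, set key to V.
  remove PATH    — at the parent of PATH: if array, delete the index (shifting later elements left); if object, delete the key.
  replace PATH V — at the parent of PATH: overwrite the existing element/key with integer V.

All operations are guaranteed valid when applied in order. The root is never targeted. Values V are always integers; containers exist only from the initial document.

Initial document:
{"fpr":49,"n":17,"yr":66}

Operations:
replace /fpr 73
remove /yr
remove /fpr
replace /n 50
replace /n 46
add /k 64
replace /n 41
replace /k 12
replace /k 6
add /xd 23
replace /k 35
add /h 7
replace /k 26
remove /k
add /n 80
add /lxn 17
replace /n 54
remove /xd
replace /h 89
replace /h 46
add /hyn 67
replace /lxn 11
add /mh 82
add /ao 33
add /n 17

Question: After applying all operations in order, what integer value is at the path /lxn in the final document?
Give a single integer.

After op 1 (replace /fpr 73): {"fpr":73,"n":17,"yr":66}
After op 2 (remove /yr): {"fpr":73,"n":17}
After op 3 (remove /fpr): {"n":17}
After op 4 (replace /n 50): {"n":50}
After op 5 (replace /n 46): {"n":46}
After op 6 (add /k 64): {"k":64,"n":46}
After op 7 (replace /n 41): {"k":64,"n":41}
After op 8 (replace /k 12): {"k":12,"n":41}
After op 9 (replace /k 6): {"k":6,"n":41}
After op 10 (add /xd 23): {"k":6,"n":41,"xd":23}
After op 11 (replace /k 35): {"k":35,"n":41,"xd":23}
After op 12 (add /h 7): {"h":7,"k":35,"n":41,"xd":23}
After op 13 (replace /k 26): {"h":7,"k":26,"n":41,"xd":23}
After op 14 (remove /k): {"h":7,"n":41,"xd":23}
After op 15 (add /n 80): {"h":7,"n":80,"xd":23}
After op 16 (add /lxn 17): {"h":7,"lxn":17,"n":80,"xd":23}
After op 17 (replace /n 54): {"h":7,"lxn":17,"n":54,"xd":23}
After op 18 (remove /xd): {"h":7,"lxn":17,"n":54}
After op 19 (replace /h 89): {"h":89,"lxn":17,"n":54}
After op 20 (replace /h 46): {"h":46,"lxn":17,"n":54}
After op 21 (add /hyn 67): {"h":46,"hyn":67,"lxn":17,"n":54}
After op 22 (replace /lxn 11): {"h":46,"hyn":67,"lxn":11,"n":54}
After op 23 (add /mh 82): {"h":46,"hyn":67,"lxn":11,"mh":82,"n":54}
After op 24 (add /ao 33): {"ao":33,"h":46,"hyn":67,"lxn":11,"mh":82,"n":54}
After op 25 (add /n 17): {"ao":33,"h":46,"hyn":67,"lxn":11,"mh":82,"n":17}
Value at /lxn: 11

Answer: 11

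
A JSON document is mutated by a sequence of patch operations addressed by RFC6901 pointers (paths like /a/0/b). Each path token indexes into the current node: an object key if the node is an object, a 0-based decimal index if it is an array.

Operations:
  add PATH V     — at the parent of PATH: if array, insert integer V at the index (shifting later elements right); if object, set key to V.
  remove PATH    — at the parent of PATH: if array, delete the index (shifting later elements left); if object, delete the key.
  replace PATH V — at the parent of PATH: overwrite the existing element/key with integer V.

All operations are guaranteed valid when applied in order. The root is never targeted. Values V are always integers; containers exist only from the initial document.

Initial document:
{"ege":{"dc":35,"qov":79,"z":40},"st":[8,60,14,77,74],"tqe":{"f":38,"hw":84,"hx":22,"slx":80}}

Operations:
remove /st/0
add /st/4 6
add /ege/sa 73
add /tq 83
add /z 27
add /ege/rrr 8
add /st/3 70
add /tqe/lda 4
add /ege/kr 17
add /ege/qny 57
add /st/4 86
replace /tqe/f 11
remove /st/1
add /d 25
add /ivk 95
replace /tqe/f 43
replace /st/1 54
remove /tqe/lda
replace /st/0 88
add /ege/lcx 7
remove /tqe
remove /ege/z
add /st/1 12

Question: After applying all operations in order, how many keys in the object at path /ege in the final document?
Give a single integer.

After op 1 (remove /st/0): {"ege":{"dc":35,"qov":79,"z":40},"st":[60,14,77,74],"tqe":{"f":38,"hw":84,"hx":22,"slx":80}}
After op 2 (add /st/4 6): {"ege":{"dc":35,"qov":79,"z":40},"st":[60,14,77,74,6],"tqe":{"f":38,"hw":84,"hx":22,"slx":80}}
After op 3 (add /ege/sa 73): {"ege":{"dc":35,"qov":79,"sa":73,"z":40},"st":[60,14,77,74,6],"tqe":{"f":38,"hw":84,"hx":22,"slx":80}}
After op 4 (add /tq 83): {"ege":{"dc":35,"qov":79,"sa":73,"z":40},"st":[60,14,77,74,6],"tq":83,"tqe":{"f":38,"hw":84,"hx":22,"slx":80}}
After op 5 (add /z 27): {"ege":{"dc":35,"qov":79,"sa":73,"z":40},"st":[60,14,77,74,6],"tq":83,"tqe":{"f":38,"hw":84,"hx":22,"slx":80},"z":27}
After op 6 (add /ege/rrr 8): {"ege":{"dc":35,"qov":79,"rrr":8,"sa":73,"z":40},"st":[60,14,77,74,6],"tq":83,"tqe":{"f":38,"hw":84,"hx":22,"slx":80},"z":27}
After op 7 (add /st/3 70): {"ege":{"dc":35,"qov":79,"rrr":8,"sa":73,"z":40},"st":[60,14,77,70,74,6],"tq":83,"tqe":{"f":38,"hw":84,"hx":22,"slx":80},"z":27}
After op 8 (add /tqe/lda 4): {"ege":{"dc":35,"qov":79,"rrr":8,"sa":73,"z":40},"st":[60,14,77,70,74,6],"tq":83,"tqe":{"f":38,"hw":84,"hx":22,"lda":4,"slx":80},"z":27}
After op 9 (add /ege/kr 17): {"ege":{"dc":35,"kr":17,"qov":79,"rrr":8,"sa":73,"z":40},"st":[60,14,77,70,74,6],"tq":83,"tqe":{"f":38,"hw":84,"hx":22,"lda":4,"slx":80},"z":27}
After op 10 (add /ege/qny 57): {"ege":{"dc":35,"kr":17,"qny":57,"qov":79,"rrr":8,"sa":73,"z":40},"st":[60,14,77,70,74,6],"tq":83,"tqe":{"f":38,"hw":84,"hx":22,"lda":4,"slx":80},"z":27}
After op 11 (add /st/4 86): {"ege":{"dc":35,"kr":17,"qny":57,"qov":79,"rrr":8,"sa":73,"z":40},"st":[60,14,77,70,86,74,6],"tq":83,"tqe":{"f":38,"hw":84,"hx":22,"lda":4,"slx":80},"z":27}
After op 12 (replace /tqe/f 11): {"ege":{"dc":35,"kr":17,"qny":57,"qov":79,"rrr":8,"sa":73,"z":40},"st":[60,14,77,70,86,74,6],"tq":83,"tqe":{"f":11,"hw":84,"hx":22,"lda":4,"slx":80},"z":27}
After op 13 (remove /st/1): {"ege":{"dc":35,"kr":17,"qny":57,"qov":79,"rrr":8,"sa":73,"z":40},"st":[60,77,70,86,74,6],"tq":83,"tqe":{"f":11,"hw":84,"hx":22,"lda":4,"slx":80},"z":27}
After op 14 (add /d 25): {"d":25,"ege":{"dc":35,"kr":17,"qny":57,"qov":79,"rrr":8,"sa":73,"z":40},"st":[60,77,70,86,74,6],"tq":83,"tqe":{"f":11,"hw":84,"hx":22,"lda":4,"slx":80},"z":27}
After op 15 (add /ivk 95): {"d":25,"ege":{"dc":35,"kr":17,"qny":57,"qov":79,"rrr":8,"sa":73,"z":40},"ivk":95,"st":[60,77,70,86,74,6],"tq":83,"tqe":{"f":11,"hw":84,"hx":22,"lda":4,"slx":80},"z":27}
After op 16 (replace /tqe/f 43): {"d":25,"ege":{"dc":35,"kr":17,"qny":57,"qov":79,"rrr":8,"sa":73,"z":40},"ivk":95,"st":[60,77,70,86,74,6],"tq":83,"tqe":{"f":43,"hw":84,"hx":22,"lda":4,"slx":80},"z":27}
After op 17 (replace /st/1 54): {"d":25,"ege":{"dc":35,"kr":17,"qny":57,"qov":79,"rrr":8,"sa":73,"z":40},"ivk":95,"st":[60,54,70,86,74,6],"tq":83,"tqe":{"f":43,"hw":84,"hx":22,"lda":4,"slx":80},"z":27}
After op 18 (remove /tqe/lda): {"d":25,"ege":{"dc":35,"kr":17,"qny":57,"qov":79,"rrr":8,"sa":73,"z":40},"ivk":95,"st":[60,54,70,86,74,6],"tq":83,"tqe":{"f":43,"hw":84,"hx":22,"slx":80},"z":27}
After op 19 (replace /st/0 88): {"d":25,"ege":{"dc":35,"kr":17,"qny":57,"qov":79,"rrr":8,"sa":73,"z":40},"ivk":95,"st":[88,54,70,86,74,6],"tq":83,"tqe":{"f":43,"hw":84,"hx":22,"slx":80},"z":27}
After op 20 (add /ege/lcx 7): {"d":25,"ege":{"dc":35,"kr":17,"lcx":7,"qny":57,"qov":79,"rrr":8,"sa":73,"z":40},"ivk":95,"st":[88,54,70,86,74,6],"tq":83,"tqe":{"f":43,"hw":84,"hx":22,"slx":80},"z":27}
After op 21 (remove /tqe): {"d":25,"ege":{"dc":35,"kr":17,"lcx":7,"qny":57,"qov":79,"rrr":8,"sa":73,"z":40},"ivk":95,"st":[88,54,70,86,74,6],"tq":83,"z":27}
After op 22 (remove /ege/z): {"d":25,"ege":{"dc":35,"kr":17,"lcx":7,"qny":57,"qov":79,"rrr":8,"sa":73},"ivk":95,"st":[88,54,70,86,74,6],"tq":83,"z":27}
After op 23 (add /st/1 12): {"d":25,"ege":{"dc":35,"kr":17,"lcx":7,"qny":57,"qov":79,"rrr":8,"sa":73},"ivk":95,"st":[88,12,54,70,86,74,6],"tq":83,"z":27}
Size at path /ege: 7

Answer: 7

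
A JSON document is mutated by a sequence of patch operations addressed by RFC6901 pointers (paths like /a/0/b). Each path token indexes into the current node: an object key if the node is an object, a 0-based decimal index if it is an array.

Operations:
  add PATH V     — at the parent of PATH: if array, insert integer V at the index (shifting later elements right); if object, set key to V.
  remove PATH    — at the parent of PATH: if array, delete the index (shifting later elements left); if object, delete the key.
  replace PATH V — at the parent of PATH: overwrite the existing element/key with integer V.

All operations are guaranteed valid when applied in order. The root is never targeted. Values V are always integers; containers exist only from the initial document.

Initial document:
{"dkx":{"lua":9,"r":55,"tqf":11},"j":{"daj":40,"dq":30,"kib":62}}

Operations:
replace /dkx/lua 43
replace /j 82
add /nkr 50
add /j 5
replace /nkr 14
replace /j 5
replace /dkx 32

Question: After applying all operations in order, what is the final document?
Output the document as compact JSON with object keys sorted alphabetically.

After op 1 (replace /dkx/lua 43): {"dkx":{"lua":43,"r":55,"tqf":11},"j":{"daj":40,"dq":30,"kib":62}}
After op 2 (replace /j 82): {"dkx":{"lua":43,"r":55,"tqf":11},"j":82}
After op 3 (add /nkr 50): {"dkx":{"lua":43,"r":55,"tqf":11},"j":82,"nkr":50}
After op 4 (add /j 5): {"dkx":{"lua":43,"r":55,"tqf":11},"j":5,"nkr":50}
After op 5 (replace /nkr 14): {"dkx":{"lua":43,"r":55,"tqf":11},"j":5,"nkr":14}
After op 6 (replace /j 5): {"dkx":{"lua":43,"r":55,"tqf":11},"j":5,"nkr":14}
After op 7 (replace /dkx 32): {"dkx":32,"j":5,"nkr":14}

Answer: {"dkx":32,"j":5,"nkr":14}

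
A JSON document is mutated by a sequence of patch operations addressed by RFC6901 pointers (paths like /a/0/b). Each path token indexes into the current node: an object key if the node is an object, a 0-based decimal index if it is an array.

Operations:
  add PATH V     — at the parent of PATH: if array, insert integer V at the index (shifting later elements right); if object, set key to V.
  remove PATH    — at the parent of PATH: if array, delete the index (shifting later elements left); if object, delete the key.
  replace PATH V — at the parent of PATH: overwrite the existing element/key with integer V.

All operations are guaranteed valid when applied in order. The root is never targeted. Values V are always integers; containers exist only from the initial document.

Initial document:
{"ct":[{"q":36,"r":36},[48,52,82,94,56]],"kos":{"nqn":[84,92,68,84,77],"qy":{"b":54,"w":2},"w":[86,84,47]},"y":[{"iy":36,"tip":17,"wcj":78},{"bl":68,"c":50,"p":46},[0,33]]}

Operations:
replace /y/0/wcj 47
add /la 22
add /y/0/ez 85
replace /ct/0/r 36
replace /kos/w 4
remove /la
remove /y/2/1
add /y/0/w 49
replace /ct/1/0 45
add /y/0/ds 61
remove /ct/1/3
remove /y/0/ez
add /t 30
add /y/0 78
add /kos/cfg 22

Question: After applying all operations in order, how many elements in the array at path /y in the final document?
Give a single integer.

Answer: 4

Derivation:
After op 1 (replace /y/0/wcj 47): {"ct":[{"q":36,"r":36},[48,52,82,94,56]],"kos":{"nqn":[84,92,68,84,77],"qy":{"b":54,"w":2},"w":[86,84,47]},"y":[{"iy":36,"tip":17,"wcj":47},{"bl":68,"c":50,"p":46},[0,33]]}
After op 2 (add /la 22): {"ct":[{"q":36,"r":36},[48,52,82,94,56]],"kos":{"nqn":[84,92,68,84,77],"qy":{"b":54,"w":2},"w":[86,84,47]},"la":22,"y":[{"iy":36,"tip":17,"wcj":47},{"bl":68,"c":50,"p":46},[0,33]]}
After op 3 (add /y/0/ez 85): {"ct":[{"q":36,"r":36},[48,52,82,94,56]],"kos":{"nqn":[84,92,68,84,77],"qy":{"b":54,"w":2},"w":[86,84,47]},"la":22,"y":[{"ez":85,"iy":36,"tip":17,"wcj":47},{"bl":68,"c":50,"p":46},[0,33]]}
After op 4 (replace /ct/0/r 36): {"ct":[{"q":36,"r":36},[48,52,82,94,56]],"kos":{"nqn":[84,92,68,84,77],"qy":{"b":54,"w":2},"w":[86,84,47]},"la":22,"y":[{"ez":85,"iy":36,"tip":17,"wcj":47},{"bl":68,"c":50,"p":46},[0,33]]}
After op 5 (replace /kos/w 4): {"ct":[{"q":36,"r":36},[48,52,82,94,56]],"kos":{"nqn":[84,92,68,84,77],"qy":{"b":54,"w":2},"w":4},"la":22,"y":[{"ez":85,"iy":36,"tip":17,"wcj":47},{"bl":68,"c":50,"p":46},[0,33]]}
After op 6 (remove /la): {"ct":[{"q":36,"r":36},[48,52,82,94,56]],"kos":{"nqn":[84,92,68,84,77],"qy":{"b":54,"w":2},"w":4},"y":[{"ez":85,"iy":36,"tip":17,"wcj":47},{"bl":68,"c":50,"p":46},[0,33]]}
After op 7 (remove /y/2/1): {"ct":[{"q":36,"r":36},[48,52,82,94,56]],"kos":{"nqn":[84,92,68,84,77],"qy":{"b":54,"w":2},"w":4},"y":[{"ez":85,"iy":36,"tip":17,"wcj":47},{"bl":68,"c":50,"p":46},[0]]}
After op 8 (add /y/0/w 49): {"ct":[{"q":36,"r":36},[48,52,82,94,56]],"kos":{"nqn":[84,92,68,84,77],"qy":{"b":54,"w":2},"w":4},"y":[{"ez":85,"iy":36,"tip":17,"w":49,"wcj":47},{"bl":68,"c":50,"p":46},[0]]}
After op 9 (replace /ct/1/0 45): {"ct":[{"q":36,"r":36},[45,52,82,94,56]],"kos":{"nqn":[84,92,68,84,77],"qy":{"b":54,"w":2},"w":4},"y":[{"ez":85,"iy":36,"tip":17,"w":49,"wcj":47},{"bl":68,"c":50,"p":46},[0]]}
After op 10 (add /y/0/ds 61): {"ct":[{"q":36,"r":36},[45,52,82,94,56]],"kos":{"nqn":[84,92,68,84,77],"qy":{"b":54,"w":2},"w":4},"y":[{"ds":61,"ez":85,"iy":36,"tip":17,"w":49,"wcj":47},{"bl":68,"c":50,"p":46},[0]]}
After op 11 (remove /ct/1/3): {"ct":[{"q":36,"r":36},[45,52,82,56]],"kos":{"nqn":[84,92,68,84,77],"qy":{"b":54,"w":2},"w":4},"y":[{"ds":61,"ez":85,"iy":36,"tip":17,"w":49,"wcj":47},{"bl":68,"c":50,"p":46},[0]]}
After op 12 (remove /y/0/ez): {"ct":[{"q":36,"r":36},[45,52,82,56]],"kos":{"nqn":[84,92,68,84,77],"qy":{"b":54,"w":2},"w":4},"y":[{"ds":61,"iy":36,"tip":17,"w":49,"wcj":47},{"bl":68,"c":50,"p":46},[0]]}
After op 13 (add /t 30): {"ct":[{"q":36,"r":36},[45,52,82,56]],"kos":{"nqn":[84,92,68,84,77],"qy":{"b":54,"w":2},"w":4},"t":30,"y":[{"ds":61,"iy":36,"tip":17,"w":49,"wcj":47},{"bl":68,"c":50,"p":46},[0]]}
After op 14 (add /y/0 78): {"ct":[{"q":36,"r":36},[45,52,82,56]],"kos":{"nqn":[84,92,68,84,77],"qy":{"b":54,"w":2},"w":4},"t":30,"y":[78,{"ds":61,"iy":36,"tip":17,"w":49,"wcj":47},{"bl":68,"c":50,"p":46},[0]]}
After op 15 (add /kos/cfg 22): {"ct":[{"q":36,"r":36},[45,52,82,56]],"kos":{"cfg":22,"nqn":[84,92,68,84,77],"qy":{"b":54,"w":2},"w":4},"t":30,"y":[78,{"ds":61,"iy":36,"tip":17,"w":49,"wcj":47},{"bl":68,"c":50,"p":46},[0]]}
Size at path /y: 4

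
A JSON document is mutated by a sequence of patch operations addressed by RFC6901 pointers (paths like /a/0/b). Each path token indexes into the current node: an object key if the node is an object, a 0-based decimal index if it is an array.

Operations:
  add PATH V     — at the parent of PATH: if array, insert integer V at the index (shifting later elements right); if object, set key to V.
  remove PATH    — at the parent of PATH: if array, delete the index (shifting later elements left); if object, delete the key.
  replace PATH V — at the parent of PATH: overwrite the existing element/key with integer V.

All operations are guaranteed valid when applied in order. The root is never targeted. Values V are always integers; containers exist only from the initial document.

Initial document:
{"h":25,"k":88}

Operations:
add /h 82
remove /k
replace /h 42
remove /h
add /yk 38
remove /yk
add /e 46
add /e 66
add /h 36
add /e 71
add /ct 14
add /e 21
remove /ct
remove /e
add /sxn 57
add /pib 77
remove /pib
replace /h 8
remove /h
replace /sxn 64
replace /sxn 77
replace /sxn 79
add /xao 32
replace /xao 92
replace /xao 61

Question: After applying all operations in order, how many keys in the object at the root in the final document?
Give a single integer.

Answer: 2

Derivation:
After op 1 (add /h 82): {"h":82,"k":88}
After op 2 (remove /k): {"h":82}
After op 3 (replace /h 42): {"h":42}
After op 4 (remove /h): {}
After op 5 (add /yk 38): {"yk":38}
After op 6 (remove /yk): {}
After op 7 (add /e 46): {"e":46}
After op 8 (add /e 66): {"e":66}
After op 9 (add /h 36): {"e":66,"h":36}
After op 10 (add /e 71): {"e":71,"h":36}
After op 11 (add /ct 14): {"ct":14,"e":71,"h":36}
After op 12 (add /e 21): {"ct":14,"e":21,"h":36}
After op 13 (remove /ct): {"e":21,"h":36}
After op 14 (remove /e): {"h":36}
After op 15 (add /sxn 57): {"h":36,"sxn":57}
After op 16 (add /pib 77): {"h":36,"pib":77,"sxn":57}
After op 17 (remove /pib): {"h":36,"sxn":57}
After op 18 (replace /h 8): {"h":8,"sxn":57}
After op 19 (remove /h): {"sxn":57}
After op 20 (replace /sxn 64): {"sxn":64}
After op 21 (replace /sxn 77): {"sxn":77}
After op 22 (replace /sxn 79): {"sxn":79}
After op 23 (add /xao 32): {"sxn":79,"xao":32}
After op 24 (replace /xao 92): {"sxn":79,"xao":92}
After op 25 (replace /xao 61): {"sxn":79,"xao":61}
Size at the root: 2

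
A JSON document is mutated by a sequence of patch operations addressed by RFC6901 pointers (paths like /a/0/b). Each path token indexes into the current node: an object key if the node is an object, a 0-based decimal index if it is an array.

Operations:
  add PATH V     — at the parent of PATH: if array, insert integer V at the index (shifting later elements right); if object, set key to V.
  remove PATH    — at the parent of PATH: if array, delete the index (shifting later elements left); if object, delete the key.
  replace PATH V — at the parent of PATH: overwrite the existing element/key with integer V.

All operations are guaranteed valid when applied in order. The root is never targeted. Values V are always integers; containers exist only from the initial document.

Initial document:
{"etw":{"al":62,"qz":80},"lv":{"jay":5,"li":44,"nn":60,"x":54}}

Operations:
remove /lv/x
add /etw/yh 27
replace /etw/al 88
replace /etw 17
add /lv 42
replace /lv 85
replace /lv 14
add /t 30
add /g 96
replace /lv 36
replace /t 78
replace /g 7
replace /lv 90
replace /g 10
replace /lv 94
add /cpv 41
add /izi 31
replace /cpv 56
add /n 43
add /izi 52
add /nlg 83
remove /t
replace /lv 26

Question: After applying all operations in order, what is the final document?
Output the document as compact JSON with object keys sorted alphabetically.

After op 1 (remove /lv/x): {"etw":{"al":62,"qz":80},"lv":{"jay":5,"li":44,"nn":60}}
After op 2 (add /etw/yh 27): {"etw":{"al":62,"qz":80,"yh":27},"lv":{"jay":5,"li":44,"nn":60}}
After op 3 (replace /etw/al 88): {"etw":{"al":88,"qz":80,"yh":27},"lv":{"jay":5,"li":44,"nn":60}}
After op 4 (replace /etw 17): {"etw":17,"lv":{"jay":5,"li":44,"nn":60}}
After op 5 (add /lv 42): {"etw":17,"lv":42}
After op 6 (replace /lv 85): {"etw":17,"lv":85}
After op 7 (replace /lv 14): {"etw":17,"lv":14}
After op 8 (add /t 30): {"etw":17,"lv":14,"t":30}
After op 9 (add /g 96): {"etw":17,"g":96,"lv":14,"t":30}
After op 10 (replace /lv 36): {"etw":17,"g":96,"lv":36,"t":30}
After op 11 (replace /t 78): {"etw":17,"g":96,"lv":36,"t":78}
After op 12 (replace /g 7): {"etw":17,"g":7,"lv":36,"t":78}
After op 13 (replace /lv 90): {"etw":17,"g":7,"lv":90,"t":78}
After op 14 (replace /g 10): {"etw":17,"g":10,"lv":90,"t":78}
After op 15 (replace /lv 94): {"etw":17,"g":10,"lv":94,"t":78}
After op 16 (add /cpv 41): {"cpv":41,"etw":17,"g":10,"lv":94,"t":78}
After op 17 (add /izi 31): {"cpv":41,"etw":17,"g":10,"izi":31,"lv":94,"t":78}
After op 18 (replace /cpv 56): {"cpv":56,"etw":17,"g":10,"izi":31,"lv":94,"t":78}
After op 19 (add /n 43): {"cpv":56,"etw":17,"g":10,"izi":31,"lv":94,"n":43,"t":78}
After op 20 (add /izi 52): {"cpv":56,"etw":17,"g":10,"izi":52,"lv":94,"n":43,"t":78}
After op 21 (add /nlg 83): {"cpv":56,"etw":17,"g":10,"izi":52,"lv":94,"n":43,"nlg":83,"t":78}
After op 22 (remove /t): {"cpv":56,"etw":17,"g":10,"izi":52,"lv":94,"n":43,"nlg":83}
After op 23 (replace /lv 26): {"cpv":56,"etw":17,"g":10,"izi":52,"lv":26,"n":43,"nlg":83}

Answer: {"cpv":56,"etw":17,"g":10,"izi":52,"lv":26,"n":43,"nlg":83}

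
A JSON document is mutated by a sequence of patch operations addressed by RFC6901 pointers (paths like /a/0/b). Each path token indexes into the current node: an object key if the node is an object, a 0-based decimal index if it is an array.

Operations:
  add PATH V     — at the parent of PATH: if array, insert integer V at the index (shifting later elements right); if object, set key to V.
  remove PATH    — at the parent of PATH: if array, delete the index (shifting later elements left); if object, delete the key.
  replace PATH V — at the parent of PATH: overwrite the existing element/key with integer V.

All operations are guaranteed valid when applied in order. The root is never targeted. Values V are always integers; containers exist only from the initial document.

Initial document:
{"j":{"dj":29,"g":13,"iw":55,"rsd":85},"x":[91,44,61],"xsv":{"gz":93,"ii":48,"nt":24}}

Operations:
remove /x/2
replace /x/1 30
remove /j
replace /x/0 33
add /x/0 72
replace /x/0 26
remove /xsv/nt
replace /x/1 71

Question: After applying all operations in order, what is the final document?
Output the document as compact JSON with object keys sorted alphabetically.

After op 1 (remove /x/2): {"j":{"dj":29,"g":13,"iw":55,"rsd":85},"x":[91,44],"xsv":{"gz":93,"ii":48,"nt":24}}
After op 2 (replace /x/1 30): {"j":{"dj":29,"g":13,"iw":55,"rsd":85},"x":[91,30],"xsv":{"gz":93,"ii":48,"nt":24}}
After op 3 (remove /j): {"x":[91,30],"xsv":{"gz":93,"ii":48,"nt":24}}
After op 4 (replace /x/0 33): {"x":[33,30],"xsv":{"gz":93,"ii":48,"nt":24}}
After op 5 (add /x/0 72): {"x":[72,33,30],"xsv":{"gz":93,"ii":48,"nt":24}}
After op 6 (replace /x/0 26): {"x":[26,33,30],"xsv":{"gz":93,"ii":48,"nt":24}}
After op 7 (remove /xsv/nt): {"x":[26,33,30],"xsv":{"gz":93,"ii":48}}
After op 8 (replace /x/1 71): {"x":[26,71,30],"xsv":{"gz":93,"ii":48}}

Answer: {"x":[26,71,30],"xsv":{"gz":93,"ii":48}}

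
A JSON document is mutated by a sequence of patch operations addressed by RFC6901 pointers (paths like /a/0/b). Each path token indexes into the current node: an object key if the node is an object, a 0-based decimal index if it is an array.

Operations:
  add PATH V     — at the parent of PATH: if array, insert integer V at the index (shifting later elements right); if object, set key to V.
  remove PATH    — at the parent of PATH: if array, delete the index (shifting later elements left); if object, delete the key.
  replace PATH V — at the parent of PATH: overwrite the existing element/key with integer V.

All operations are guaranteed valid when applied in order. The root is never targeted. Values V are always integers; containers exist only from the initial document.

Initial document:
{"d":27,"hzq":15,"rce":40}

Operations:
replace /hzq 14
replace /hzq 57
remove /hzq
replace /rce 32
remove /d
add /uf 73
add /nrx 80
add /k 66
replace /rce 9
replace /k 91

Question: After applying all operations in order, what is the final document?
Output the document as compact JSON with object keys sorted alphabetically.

Answer: {"k":91,"nrx":80,"rce":9,"uf":73}

Derivation:
After op 1 (replace /hzq 14): {"d":27,"hzq":14,"rce":40}
After op 2 (replace /hzq 57): {"d":27,"hzq":57,"rce":40}
After op 3 (remove /hzq): {"d":27,"rce":40}
After op 4 (replace /rce 32): {"d":27,"rce":32}
After op 5 (remove /d): {"rce":32}
After op 6 (add /uf 73): {"rce":32,"uf":73}
After op 7 (add /nrx 80): {"nrx":80,"rce":32,"uf":73}
After op 8 (add /k 66): {"k":66,"nrx":80,"rce":32,"uf":73}
After op 9 (replace /rce 9): {"k":66,"nrx":80,"rce":9,"uf":73}
After op 10 (replace /k 91): {"k":91,"nrx":80,"rce":9,"uf":73}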